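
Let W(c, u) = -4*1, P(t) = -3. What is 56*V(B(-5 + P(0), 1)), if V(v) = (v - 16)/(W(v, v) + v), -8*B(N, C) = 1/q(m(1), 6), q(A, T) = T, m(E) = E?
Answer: 43064/193 ≈ 223.13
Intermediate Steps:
W(c, u) = -4
B(N, C) = -1/48 (B(N, C) = -1/8/6 = -1/8*1/6 = -1/48)
V(v) = (-16 + v)/(-4 + v) (V(v) = (v - 16)/(-4 + v) = (-16 + v)/(-4 + v))
56*V(B(-5 + P(0), 1)) = 56*((-16 - 1/48)/(-4 - 1/48)) = 56*(-769/48/(-193/48)) = 56*(-48/193*(-769/48)) = 56*(769/193) = 43064/193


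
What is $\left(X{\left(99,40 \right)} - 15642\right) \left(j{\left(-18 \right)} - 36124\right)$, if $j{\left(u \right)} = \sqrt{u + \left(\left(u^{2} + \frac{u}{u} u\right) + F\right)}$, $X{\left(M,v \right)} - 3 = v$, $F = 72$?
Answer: $563498276 - 93594 \sqrt{10} \approx 5.632 \cdot 10^{8}$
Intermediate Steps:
$X{\left(M,v \right)} = 3 + v$
$j{\left(u \right)} = \sqrt{72 + u^{2} + 2 u}$ ($j{\left(u \right)} = \sqrt{u + \left(\left(u^{2} + \frac{u}{u} u\right) + 72\right)} = \sqrt{u + \left(\left(u^{2} + 1 u\right) + 72\right)} = \sqrt{u + \left(\left(u^{2} + u\right) + 72\right)} = \sqrt{u + \left(\left(u + u^{2}\right) + 72\right)} = \sqrt{u + \left(72 + u + u^{2}\right)} = \sqrt{72 + u^{2} + 2 u}$)
$\left(X{\left(99,40 \right)} - 15642\right) \left(j{\left(-18 \right)} - 36124\right) = \left(\left(3 + 40\right) - 15642\right) \left(\sqrt{72 + \left(-18\right)^{2} + 2 \left(-18\right)} - 36124\right) = \left(43 - 15642\right) \left(\sqrt{72 + 324 - 36} - 36124\right) = - 15599 \left(\sqrt{360} - 36124\right) = - 15599 \left(6 \sqrt{10} - 36124\right) = - 15599 \left(-36124 + 6 \sqrt{10}\right) = 563498276 - 93594 \sqrt{10}$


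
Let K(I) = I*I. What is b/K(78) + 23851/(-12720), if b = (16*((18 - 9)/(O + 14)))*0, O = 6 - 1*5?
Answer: -23851/12720 ≈ -1.8751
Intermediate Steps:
O = 1 (O = 6 - 5 = 1)
K(I) = I²
b = 0 (b = (16*((18 - 9)/(1 + 14)))*0 = (16*(9/15))*0 = (16*(9*(1/15)))*0 = (16*(⅗))*0 = (48/5)*0 = 0)
b/K(78) + 23851/(-12720) = 0/(78²) + 23851/(-12720) = 0/6084 + 23851*(-1/12720) = 0*(1/6084) - 23851/12720 = 0 - 23851/12720 = -23851/12720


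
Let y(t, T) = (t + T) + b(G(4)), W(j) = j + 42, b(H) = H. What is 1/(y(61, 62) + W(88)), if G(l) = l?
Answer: 1/257 ≈ 0.0038911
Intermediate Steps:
W(j) = 42 + j
y(t, T) = 4 + T + t (y(t, T) = (t + T) + 4 = (T + t) + 4 = 4 + T + t)
1/(y(61, 62) + W(88)) = 1/((4 + 62 + 61) + (42 + 88)) = 1/(127 + 130) = 1/257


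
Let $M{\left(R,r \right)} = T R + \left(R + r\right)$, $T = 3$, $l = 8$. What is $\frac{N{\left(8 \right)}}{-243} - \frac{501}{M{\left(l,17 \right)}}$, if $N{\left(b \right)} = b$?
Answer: $- \frac{122135}{11907} \approx -10.257$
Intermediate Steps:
$M{\left(R,r \right)} = r + 4 R$ ($M{\left(R,r \right)} = 3 R + \left(R + r\right) = r + 4 R$)
$\frac{N{\left(8 \right)}}{-243} - \frac{501}{M{\left(l,17 \right)}} = \frac{8}{-243} - \frac{501}{17 + 4 \cdot 8} = 8 \left(- \frac{1}{243}\right) - \frac{501}{17 + 32} = - \frac{8}{243} - \frac{501}{49} = - \frac{122135}{11907}$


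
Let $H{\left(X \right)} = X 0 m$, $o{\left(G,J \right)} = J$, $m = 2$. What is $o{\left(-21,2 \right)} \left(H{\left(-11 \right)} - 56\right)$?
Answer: $-112$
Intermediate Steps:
$H{\left(X \right)} = 0$ ($H{\left(X \right)} = X 0 \cdot 2 = 0 \cdot 2 = 0$)
$o{\left(-21,2 \right)} \left(H{\left(-11 \right)} - 56\right) = 2 \left(0 - 56\right) = 2 \left(-56\right) = -112$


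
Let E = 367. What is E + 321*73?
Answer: 23800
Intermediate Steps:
E + 321*73 = 367 + 321*73 = 367 + 23433 = 23800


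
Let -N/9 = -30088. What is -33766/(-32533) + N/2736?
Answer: 123639721/1236254 ≈ 100.01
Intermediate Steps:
N = 270792 (N = -9*(-30088) = 270792)
-33766/(-32533) + N/2736 = -33766/(-32533) + 270792/2736 = -33766*(-1/32533) + 270792*(1/2736) = 33766/32533 + 3761/38 = 123639721/1236254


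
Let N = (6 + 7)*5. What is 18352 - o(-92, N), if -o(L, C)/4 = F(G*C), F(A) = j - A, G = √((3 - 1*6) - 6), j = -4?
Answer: 18336 - 780*I ≈ 18336.0 - 780.0*I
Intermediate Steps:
N = 65 (N = 13*5 = 65)
G = 3*I (G = √((3 - 6) - 6) = √(-3 - 6) = √(-9) = 3*I ≈ 3.0*I)
F(A) = -4 - A
o(L, C) = 16 + 12*I*C (o(L, C) = -4*(-4 - 3*I*C) = 16 + 12*I*C)
18352 - o(-92, N) = 18352 - (16 + 12*I*65) = 18352 - (16 + 780*I) = 18352 + (-16 - 780*I) = 18336 - 780*I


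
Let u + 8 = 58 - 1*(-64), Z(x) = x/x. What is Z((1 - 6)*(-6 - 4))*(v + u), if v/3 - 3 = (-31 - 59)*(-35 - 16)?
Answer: 13893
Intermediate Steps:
Z(x) = 1
v = 13779 (v = 9 + 3*((-31 - 59)*(-35 - 16)) = 9 + 3*(-90*(-51)) = 9 + 3*4590 = 9 + 13770 = 13779)
u = 114 (u = -8 + (58 - 1*(-64)) = -8 + (58 + 64) = -8 + 122 = 114)
Z((1 - 6)*(-6 - 4))*(v + u) = 1*(13779 + 114) = 1*13893 = 13893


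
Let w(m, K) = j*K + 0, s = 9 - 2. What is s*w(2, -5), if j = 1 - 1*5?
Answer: 140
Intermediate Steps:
j = -4 (j = 1 - 5 = -4)
s = 7
w(m, K) = -4*K (w(m, K) = -4*K + 0 = -4*K)
s*w(2, -5) = 7*(-4*(-5)) = 7*20 = 140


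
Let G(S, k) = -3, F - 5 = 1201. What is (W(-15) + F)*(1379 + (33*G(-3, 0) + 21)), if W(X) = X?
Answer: 1549491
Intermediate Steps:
F = 1206 (F = 5 + 1201 = 1206)
(W(-15) + F)*(1379 + (33*G(-3, 0) + 21)) = (-15 + 1206)*(1379 + (33*(-3) + 21)) = 1191*(1379 + (-99 + 21)) = 1191*(1379 - 78) = 1191*1301 = 1549491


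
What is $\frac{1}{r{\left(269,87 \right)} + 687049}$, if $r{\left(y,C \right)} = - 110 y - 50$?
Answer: $\frac{1}{657409} \approx 1.5211 \cdot 10^{-6}$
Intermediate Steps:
$r{\left(y,C \right)} = -50 - 110 y$
$\frac{1}{r{\left(269,87 \right)} + 687049} = \frac{1}{\left(-50 - 29590\right) + 687049} = \frac{1}{-29640 + 687049} = \frac{1}{657409}$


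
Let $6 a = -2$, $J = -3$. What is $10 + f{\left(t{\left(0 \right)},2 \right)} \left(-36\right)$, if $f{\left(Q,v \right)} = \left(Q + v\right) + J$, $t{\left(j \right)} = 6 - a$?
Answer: $-182$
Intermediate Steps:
$a = - \frac{1}{3}$ ($a = \frac{1}{6} \left(-2\right) = - \frac{1}{3} \approx -0.33333$)
$t{\left(j \right)} = \frac{19}{3}$ ($t{\left(j \right)} = 6 - - \frac{1}{3} = 6 + \frac{1}{3} = \frac{19}{3}$)
$f{\left(Q,v \right)} = -3 + Q + v$ ($f{\left(Q,v \right)} = \left(Q + v\right) - 3 = -3 + Q + v$)
$10 + f{\left(t{\left(0 \right)},2 \right)} \left(-36\right) = 10 + \left(-3 + \frac{19}{3} + 2\right) \left(-36\right) = 10 + \frac{16}{3} \left(-36\right) = 10 - 192 = -182$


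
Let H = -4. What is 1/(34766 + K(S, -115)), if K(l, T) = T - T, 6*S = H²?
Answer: 1/34766 ≈ 2.8764e-5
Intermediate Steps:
S = 8/3 (S = (⅙)*(-4)² = (⅙)*16 = 8/3 ≈ 2.6667)
K(l, T) = 0
1/(34766 + K(S, -115)) = 1/(34766 + 0) = 1/34766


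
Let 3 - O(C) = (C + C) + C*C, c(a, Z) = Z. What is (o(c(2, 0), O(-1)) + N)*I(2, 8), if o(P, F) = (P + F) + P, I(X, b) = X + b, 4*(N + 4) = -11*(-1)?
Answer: 55/2 ≈ 27.500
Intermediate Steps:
N = -5/4 (N = -4 + (-11*(-1))/4 = -4 + (1/4)*11 = -4 + 11/4 = -5/4 ≈ -1.2500)
O(C) = 3 - C**2 - 2*C (O(C) = 3 - ((C + C) + C*C) = 3 - (2*C + C**2) = 3 - (C**2 + 2*C) = 3 + (-C**2 - 2*C) = 3 - C**2 - 2*C)
o(P, F) = F + 2*P (o(P, F) = (F + P) + P = F + 2*P)
(o(c(2, 0), O(-1)) + N)*I(2, 8) = (((3 - 1*(-1)**2 - 2*(-1)) + 2*0) - 5/4)*(2 + 8) = (((3 - 1*1 + 2) + 0) - 5/4)*10 = (((3 - 1 + 2) + 0) - 5/4)*10 = ((4 + 0) - 5/4)*10 = (4 - 5/4)*10 = (11/4)*10 = 55/2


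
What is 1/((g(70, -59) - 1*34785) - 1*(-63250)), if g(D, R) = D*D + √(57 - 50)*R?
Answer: 33365/1113198858 + 59*√7/1113198858 ≈ 3.0112e-5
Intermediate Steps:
g(D, R) = D² + R*√7 (g(D, R) = D² + √7*R = D² + R*√7)
1/((g(70, -59) - 1*34785) - 1*(-63250)) = 1/(((70² - 59*√7) - 1*34785) - 1*(-63250)) = 1/(((4900 - 59*√7) - 34785) + 63250) = 1/((-29885 - 59*√7) + 63250) = 1/(33365 - 59*√7)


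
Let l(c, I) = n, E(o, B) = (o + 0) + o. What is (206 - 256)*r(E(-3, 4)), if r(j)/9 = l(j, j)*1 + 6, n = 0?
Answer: -2700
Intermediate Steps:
E(o, B) = 2*o (E(o, B) = o + o = 2*o)
l(c, I) = 0
r(j) = 54 (r(j) = 9*(0*1 + 6) = 9*(0 + 6) = 9*6 = 54)
(206 - 256)*r(E(-3, 4)) = (206 - 256)*54 = -50*54 = -2700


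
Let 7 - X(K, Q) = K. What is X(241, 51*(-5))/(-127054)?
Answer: 117/63527 ≈ 0.0018417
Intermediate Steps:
X(K, Q) = 7 - K
X(241, 51*(-5))/(-127054) = (7 - 1*241)/(-127054) = (7 - 241)*(-1/127054) = -234*(-1/127054) = 117/63527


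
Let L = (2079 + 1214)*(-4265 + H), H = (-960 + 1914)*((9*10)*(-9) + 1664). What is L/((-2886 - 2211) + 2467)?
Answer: -2668815143/2630 ≈ -1.0148e+6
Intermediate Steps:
H = 814716 (H = 954*(90*(-9) + 1664) = 954*(-810 + 1664) = 954*854 = 814716)
L = 2668815143 (L = (2079 + 1214)*(-4265 + 814716) = 3293*810451 = 2668815143)
L/((-2886 - 2211) + 2467) = 2668815143/((-2886 - 2211) + 2467) = 2668815143/(-5097 + 2467) = 2668815143/(-2630) = 2668815143*(-1/2630) = -2668815143/2630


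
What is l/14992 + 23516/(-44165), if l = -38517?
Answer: -2053655177/662121680 ≈ -3.1016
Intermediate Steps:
l/14992 + 23516/(-44165) = -38517/14992 + 23516/(-44165) = -38517*1/14992 + 23516*(-1/44165) = -38517/14992 - 23516/44165 = -2053655177/662121680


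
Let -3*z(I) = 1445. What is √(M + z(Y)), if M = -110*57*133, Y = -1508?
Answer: 5*I*√300381/3 ≈ 913.45*I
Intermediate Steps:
z(I) = -1445/3 (z(I) = -⅓*1445 = -1445/3)
M = -833910 (M = -6270*133 = -833910)
√(M + z(Y)) = √(-833910 - 1445/3) = √(-2503175/3) = 5*I*√300381/3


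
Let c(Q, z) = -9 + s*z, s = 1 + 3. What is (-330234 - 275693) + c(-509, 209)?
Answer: -605100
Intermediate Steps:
s = 4
c(Q, z) = -9 + 4*z
(-330234 - 275693) + c(-509, 209) = (-330234 - 275693) + (-9 + 4*209) = -605927 + (-9 + 836) = -605927 + 827 = -605100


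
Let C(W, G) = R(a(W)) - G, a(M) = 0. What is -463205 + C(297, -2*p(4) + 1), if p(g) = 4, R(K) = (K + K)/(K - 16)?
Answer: -463198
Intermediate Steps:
R(K) = 2*K/(-16 + K) (R(K) = (2*K)/(-16 + K) = 2*K/(-16 + K))
C(W, G) = -G (C(W, G) = 2*0/(-16 + 0) - G = 2*0/(-16) - G = 2*0*(-1/16) - G = 0 - G = -G)
-463205 + C(297, -2*p(4) + 1) = -463205 - (-2*4 + 1) = -463205 - (-8 + 1) = -463205 - 1*(-7) = -463205 + 7 = -463198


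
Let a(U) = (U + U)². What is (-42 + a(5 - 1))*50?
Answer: 1100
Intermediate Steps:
a(U) = 4*U² (a(U) = (2*U)² = 4*U²)
(-42 + a(5 - 1))*50 = (-42 + 4*(5 - 1)²)*50 = (-42 + 4*4²)*50 = (-42 + 4*16)*50 = (-42 + 64)*50 = 22*50 = 1100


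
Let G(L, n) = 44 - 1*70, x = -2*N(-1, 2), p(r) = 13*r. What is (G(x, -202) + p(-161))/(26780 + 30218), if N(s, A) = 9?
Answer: -2119/56998 ≈ -0.037177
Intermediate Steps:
x = -18 (x = -2*9 = -18)
G(L, n) = -26 (G(L, n) = 44 - 70 = -26)
(G(x, -202) + p(-161))/(26780 + 30218) = (-26 + 13*(-161))/(26780 + 30218) = (-26 - 2093)/56998 = -2119*1/56998 = -2119/56998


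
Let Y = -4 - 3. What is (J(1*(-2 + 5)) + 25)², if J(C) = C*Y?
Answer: 16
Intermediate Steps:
Y = -7
J(C) = -7*C (J(C) = C*(-7) = -7*C)
(J(1*(-2 + 5)) + 25)² = (-7*(-2 + 5) + 25)² = (-7*3 + 25)² = (-21 + 25)² = 4² = 16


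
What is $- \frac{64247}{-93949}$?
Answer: $\frac{64247}{93949} \approx 0.68385$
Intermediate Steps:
$- \frac{64247}{-93949} = - \frac{64247 \left(-1\right)}{93949} = \left(-1\right) \left(- \frac{64247}{93949}\right) = \frac{64247}{93949}$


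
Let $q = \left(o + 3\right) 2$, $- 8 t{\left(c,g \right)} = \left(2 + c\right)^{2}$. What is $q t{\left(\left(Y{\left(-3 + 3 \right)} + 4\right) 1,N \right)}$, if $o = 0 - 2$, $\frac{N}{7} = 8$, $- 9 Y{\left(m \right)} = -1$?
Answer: $- \frac{3025}{324} \approx -9.3364$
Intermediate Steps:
$Y{\left(m \right)} = \frac{1}{9}$ ($Y{\left(m \right)} = \left(- \frac{1}{9}\right) \left(-1\right) = \frac{1}{9}$)
$N = 56$ ($N = 7 \cdot 8 = 56$)
$o = -2$
$t{\left(c,g \right)} = - \frac{\left(2 + c\right)^{2}}{8}$
$q = 2$ ($q = \left(-2 + 3\right) 2 = 1 \cdot 2 = 2$)
$q t{\left(\left(Y{\left(-3 + 3 \right)} + 4\right) 1,N \right)} = 2 \left(- \frac{\left(2 + \left(\frac{1}{9} + 4\right) 1\right)^{2}}{8}\right) = 2 \left(- \frac{\left(2 + \frac{37}{9} \cdot 1\right)^{2}}{8}\right) = 2 \left(- \frac{\left(2 + \frac{37}{9}\right)^{2}}{8}\right) = 2 \left(- \frac{\left(\frac{55}{9}\right)^{2}}{8}\right) = 2 \left(\left(- \frac{1}{8}\right) \frac{3025}{81}\right) = 2 \left(- \frac{3025}{648}\right) = - \frac{3025}{324}$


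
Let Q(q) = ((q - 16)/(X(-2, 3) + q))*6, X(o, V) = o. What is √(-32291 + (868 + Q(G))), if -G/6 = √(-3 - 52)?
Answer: √((31375 + 94251*I*√55)/(-1 - 3*I*√55)) ≈ 0.0053 - 177.25*I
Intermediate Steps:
G = -6*I*√55 (G = -6*√(-3 - 52) = -6*I*√55 ≈ -44.497*I)
Q(q) = 6*(-16 + q)/(-2 + q) (Q(q) = ((q - 16)/(-2 + q))*6 = ((-16 + q)/(-2 + q))*6 = 6*(-16 + q)/(-2 + q))
√(-32291 + (868 + Q(G))) = √(-32291 + (868 + 6*(-16 - 6*I*√55)/(-2 - 6*I*√55))) = √(-31423 + 6*(-16 - 6*I*√55)/(-2 - 6*I*√55))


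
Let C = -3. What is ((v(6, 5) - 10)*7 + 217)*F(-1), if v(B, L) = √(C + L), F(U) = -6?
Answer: -882 - 42*√2 ≈ -941.40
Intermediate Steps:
v(B, L) = √(-3 + L)
((v(6, 5) - 10)*7 + 217)*F(-1) = ((√(-3 + 5) - 10)*7 + 217)*(-6) = ((√2 - 10)*7 + 217)*(-6) = ((-10 + √2)*7 + 217)*(-6) = ((-70 + 7*√2) + 217)*(-6) = (147 + 7*√2)*(-6) = -882 - 42*√2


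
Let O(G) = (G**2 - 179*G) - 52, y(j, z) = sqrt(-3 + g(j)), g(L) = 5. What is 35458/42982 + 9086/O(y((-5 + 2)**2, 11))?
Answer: 5427574289/661729381 - 813197*sqrt(2)/30791 ≈ -29.148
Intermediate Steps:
y(j, z) = sqrt(2) (y(j, z) = sqrt(-3 + 5) = sqrt(2))
O(G) = -52 + G**2 - 179*G
35458/42982 + 9086/O(y((-5 + 2)**2, 11)) = 35458/42982 + 9086/(-52 + (sqrt(2))**2 - 179*sqrt(2)) = 35458*(1/42982) + 9086/(-52 + 2 - 179*sqrt(2)) = 17729/21491 + 9086/(-50 - 179*sqrt(2))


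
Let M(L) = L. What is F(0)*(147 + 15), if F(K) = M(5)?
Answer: 810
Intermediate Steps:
F(K) = 5
F(0)*(147 + 15) = 5*(147 + 15) = 5*162 = 810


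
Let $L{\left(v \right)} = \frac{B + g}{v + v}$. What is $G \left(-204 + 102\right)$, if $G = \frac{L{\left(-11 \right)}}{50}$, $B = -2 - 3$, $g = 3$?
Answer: $- \frac{51}{275} \approx -0.18545$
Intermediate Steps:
$B = -5$ ($B = -2 - 3 = -5$)
$L{\left(v \right)} = - \frac{1}{v}$ ($L{\left(v \right)} = \frac{-5 + 3}{v + v} = - \frac{2}{2 v} = - 2 \frac{1}{2 v} = - \frac{1}{v}$)
$G = \frac{1}{550}$ ($G = \frac{\left(-1\right) \frac{1}{-11}}{50} = \left(-1\right) \left(- \frac{1}{11}\right) \frac{1}{50} = \frac{1}{11} \cdot \frac{1}{50} = \frac{1}{550} \approx 0.0018182$)
$G \left(-204 + 102\right) = \frac{-204 + 102}{550} = \frac{1}{550} \left(-102\right) = - \frac{51}{275}$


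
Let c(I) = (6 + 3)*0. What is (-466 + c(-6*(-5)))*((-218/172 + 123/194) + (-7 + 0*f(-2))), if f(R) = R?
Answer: 14836974/4171 ≈ 3557.2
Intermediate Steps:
c(I) = 0 (c(I) = 9*0 = 0)
(-466 + c(-6*(-5)))*((-218/172 + 123/194) + (-7 + 0*f(-2))) = (-466 + 0)*((-218/172 + 123/194) + (-7 + 0*(-2))) = -466*((-218*1/172 + 123*(1/194)) + (-7 + 0)) = -466*((-109/86 + 123/194) - 7) = -466*(-2642/4171 - 7) = -466*(-31839/4171) = 14836974/4171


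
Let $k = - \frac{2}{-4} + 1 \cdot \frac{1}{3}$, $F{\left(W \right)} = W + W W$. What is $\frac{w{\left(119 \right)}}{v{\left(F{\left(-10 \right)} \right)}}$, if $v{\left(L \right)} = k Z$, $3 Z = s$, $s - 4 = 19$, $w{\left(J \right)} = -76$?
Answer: $- \frac{1368}{115} \approx -11.896$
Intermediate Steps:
$F{\left(W \right)} = W + W^{2}$
$s = 23$ ($s = 4 + 19 = 23$)
$Z = \frac{23}{3}$ ($Z = \frac{1}{3} \cdot 23 = \frac{23}{3} \approx 7.6667$)
$k = \frac{5}{6}$ ($k = \left(-2\right) \left(- \frac{1}{4}\right) + 1 \cdot \frac{1}{3} = \frac{1}{2} + \frac{1}{3} = \frac{5}{6} \approx 0.83333$)
$v{\left(L \right)} = \frac{115}{18}$ ($v{\left(L \right)} = \frac{5}{6} \cdot \frac{23}{3} = \frac{115}{18}$)
$\frac{w{\left(119 \right)}}{v{\left(F{\left(-10 \right)} \right)}} = - \frac{76}{\frac{115}{18}} = \left(-76\right) \frac{18}{115} = - \frac{1368}{115}$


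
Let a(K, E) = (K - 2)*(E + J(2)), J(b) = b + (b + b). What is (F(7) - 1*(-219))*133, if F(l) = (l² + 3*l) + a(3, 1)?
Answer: 39368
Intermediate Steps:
J(b) = 3*b (J(b) = b + 2*b = 3*b)
a(K, E) = (-2 + K)*(6 + E) (a(K, E) = (K - 2)*(E + 3*2) = (-2 + K)*(E + 6) = (-2 + K)*(6 + E))
F(l) = 7 + l² + 3*l (F(l) = (l² + 3*l) + (-12 - 2*1 + 6*3 + 1*3) = (l² + 3*l) + (-12 - 2 + 18 + 3) = (l² + 3*l) + 7 = 7 + l² + 3*l)
(F(7) - 1*(-219))*133 = ((7 + 7² + 3*7) - 1*(-219))*133 = ((7 + 49 + 21) + 219)*133 = (77 + 219)*133 = 296*133 = 39368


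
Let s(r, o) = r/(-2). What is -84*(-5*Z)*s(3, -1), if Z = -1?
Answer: 630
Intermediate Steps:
s(r, o) = -r/2 (s(r, o) = r*(-½) = -r/2)
-84*(-5*Z)*s(3, -1) = -84*(-5*(-1))*(-½*3) = -420*(-3)/2 = -84*(-15/2) = 630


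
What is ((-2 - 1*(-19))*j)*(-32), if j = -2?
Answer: 1088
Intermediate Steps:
((-2 - 1*(-19))*j)*(-32) = ((-2 - 1*(-19))*(-2))*(-32) = ((-2 + 19)*(-2))*(-32) = (17*(-2))*(-32) = -34*(-32) = 1088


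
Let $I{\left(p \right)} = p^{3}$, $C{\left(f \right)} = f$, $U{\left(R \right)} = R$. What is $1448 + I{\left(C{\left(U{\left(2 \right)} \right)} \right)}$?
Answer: $1456$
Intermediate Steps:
$1448 + I{\left(C{\left(U{\left(2 \right)} \right)} \right)} = 1448 + 2^{3} = 1448 + 8 = 1456$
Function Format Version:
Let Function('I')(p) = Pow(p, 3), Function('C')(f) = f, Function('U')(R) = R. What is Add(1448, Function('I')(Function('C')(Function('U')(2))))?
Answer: 1456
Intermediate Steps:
Add(1448, Function('I')(Function('C')(Function('U')(2)))) = Add(1448, Pow(2, 3)) = Add(1448, 8) = 1456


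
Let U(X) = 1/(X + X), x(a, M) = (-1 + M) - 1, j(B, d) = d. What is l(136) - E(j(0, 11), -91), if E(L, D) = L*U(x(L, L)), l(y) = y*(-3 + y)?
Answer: 325573/18 ≈ 18087.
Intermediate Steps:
x(a, M) = -2 + M
U(X) = 1/(2*X)
E(L, D) = L/(2*(-2 + L)) (E(L, D) = L*(1/(2*(-2 + L))) = L/(2*(-2 + L)))
l(136) - E(j(0, 11), -91) = 136*(-3 + 136) - 11/(2*(-2 + 11)) = 136*133 - 11/(2*9) = 18088 - 11/(2*9) = 18088 - 1*11/18 = 18088 - 11/18 = 325573/18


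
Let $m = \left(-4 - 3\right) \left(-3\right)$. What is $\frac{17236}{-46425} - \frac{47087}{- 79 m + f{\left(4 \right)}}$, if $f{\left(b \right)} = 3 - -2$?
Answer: $\frac{2157505631}{76786950} \approx 28.097$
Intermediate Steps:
$m = 21$ ($m = \left(-7\right) \left(-3\right) = 21$)
$f{\left(b \right)} = 5$ ($f{\left(b \right)} = 3 + 2 = 5$)
$\frac{17236}{-46425} - \frac{47087}{- 79 m + f{\left(4 \right)}} = \frac{17236}{-46425} - \frac{47087}{\left(-79\right) 21 + 5} = 17236 \left(- \frac{1}{46425}\right) - \frac{47087}{-1659 + 5} = - \frac{17236}{46425} - \frac{47087}{-1654} = - \frac{17236}{46425} - - \frac{47087}{1654} = - \frac{17236}{46425} + \frac{47087}{1654} = \frac{2157505631}{76786950}$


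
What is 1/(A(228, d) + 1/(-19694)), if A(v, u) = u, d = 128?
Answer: 19694/2520831 ≈ 0.0078125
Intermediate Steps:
1/(A(228, d) + 1/(-19694)) = 1/(128 + 1/(-19694)) = 1/(128 - 1/19694) = 1/(2520831/19694) = 19694/2520831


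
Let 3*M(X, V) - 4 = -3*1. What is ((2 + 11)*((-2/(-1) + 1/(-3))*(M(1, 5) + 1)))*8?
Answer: 2080/9 ≈ 231.11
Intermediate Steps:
M(X, V) = ⅓ (M(X, V) = 4/3 + (-3*1)/3 = 4/3 + (⅓)*(-3) = 4/3 - 1 = ⅓)
((2 + 11)*((-2/(-1) + 1/(-3))*(M(1, 5) + 1)))*8 = ((2 + 11)*((-2/(-1) + 1/(-3))*(⅓ + 1)))*8 = (13*((-2*(-1) + 1*(-⅓))*(4/3)))*8 = (13*((2 - ⅓)*(4/3)))*8 = (13*((5/3)*(4/3)))*8 = (13*(20/9))*8 = (260/9)*8 = 2080/9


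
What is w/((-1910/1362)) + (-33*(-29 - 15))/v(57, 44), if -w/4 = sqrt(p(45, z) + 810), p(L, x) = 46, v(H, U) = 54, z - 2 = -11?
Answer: 242/9 + 5448*sqrt(214)/955 ≈ 110.34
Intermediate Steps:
z = -9 (z = 2 - 11 = -9)
w = -8*sqrt(214) (w = -4*sqrt(46 + 810) = -8*sqrt(214) ≈ -117.03)
w/((-1910/1362)) + (-33*(-29 - 15))/v(57, 44) = (-8*sqrt(214))/((-1910/1362)) - 33*(-29 - 15)/54 = (-8*sqrt(214))/((-1910*1/1362)) - 33*(-44)*(1/54) = (-8*sqrt(214))/(-955/681) + 1452*(1/54) = -8*sqrt(214)*(-681/955) + 242/9 = 5448*sqrt(214)/955 + 242/9 = 242/9 + 5448*sqrt(214)/955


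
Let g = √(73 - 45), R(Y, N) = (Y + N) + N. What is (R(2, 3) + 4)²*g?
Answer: 288*√7 ≈ 761.98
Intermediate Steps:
R(Y, N) = Y + 2*N (R(Y, N) = (N + Y) + N = Y + 2*N)
g = 2*√7 (g = √28 = 2*√7 ≈ 5.2915)
(R(2, 3) + 4)²*g = ((2 + 2*3) + 4)²*(2*√7) = ((2 + 6) + 4)²*(2*√7) = (8 + 4)²*(2*√7) = 12²*(2*√7) = 144*(2*√7) = 288*√7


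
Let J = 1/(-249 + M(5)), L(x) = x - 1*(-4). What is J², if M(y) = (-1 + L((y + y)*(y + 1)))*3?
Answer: 1/3600 ≈ 0.00027778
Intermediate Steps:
L(x) = 4 + x (L(x) = x + 4 = 4 + x)
M(y) = 9 + 6*y*(1 + y) (M(y) = (-1 + (4 + (y + y)*(y + 1)))*3 = (-1 + (4 + (2*y)*(1 + y)))*3 = (-1 + (4 + 2*y*(1 + y)))*3 = (3 + 2*y*(1 + y))*3 = 9 + 6*y*(1 + y))
J = -1/60 (J = 1/(-249 + (9 + 6*5*(1 + 5))) = 1/(-249 + (9 + 6*5*6)) = 1/(-249 + (9 + 180)) = 1/(-249 + 189) = 1/(-60) = -1/60 ≈ -0.016667)
J² = (-1/60)² = 1/3600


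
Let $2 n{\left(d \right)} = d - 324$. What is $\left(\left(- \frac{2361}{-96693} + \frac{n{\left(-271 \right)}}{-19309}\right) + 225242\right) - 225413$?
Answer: $- \frac{212793575807}{1244696758} \approx -170.96$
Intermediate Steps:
$n{\left(d \right)} = -162 + \frac{d}{2}$ ($n{\left(d \right)} = \frac{d - 324}{2} = \frac{-324 + d}{2} = -162 + \frac{d}{2}$)
$\left(\left(- \frac{2361}{-96693} + \frac{n{\left(-271 \right)}}{-19309}\right) + 225242\right) - 225413 = \left(\left(- \frac{2361}{-96693} + \frac{-162 + \frac{1}{2} \left(-271\right)}{-19309}\right) + 225242\right) - 225413 = \left(\left(\left(-2361\right) \left(- \frac{1}{96693}\right) + \left(-162 - \frac{271}{2}\right) \left(- \frac{1}{19309}\right)\right) + 225242\right) - 225413 = \left(\left(\frac{787}{32231} - - \frac{595}{38618}\right) + 225242\right) - 225413 = \left(\left(\frac{787}{32231} + \frac{595}{38618}\right) + 225242\right) - 225413 = \left(\frac{49569811}{1244696758} + 225242\right) - 225413 = \frac{280358036735247}{1244696758} - 225413 = - \frac{212793575807}{1244696758}$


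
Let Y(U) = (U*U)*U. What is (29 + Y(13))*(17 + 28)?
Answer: 100170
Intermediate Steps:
Y(U) = U³ (Y(U) = U²*U = U³)
(29 + Y(13))*(17 + 28) = (29 + 13³)*(17 + 28) = (29 + 2197)*45 = 2226*45 = 100170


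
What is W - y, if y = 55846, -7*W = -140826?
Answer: -35728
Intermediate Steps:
W = 20118 (W = -1/7*(-140826) = 20118)
W - y = 20118 - 1*55846 = 20118 - 55846 = -35728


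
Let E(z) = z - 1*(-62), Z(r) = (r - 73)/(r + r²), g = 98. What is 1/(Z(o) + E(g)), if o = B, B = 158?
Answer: 25122/4019605 ≈ 0.0062499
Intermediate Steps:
o = 158
Z(r) = (-73 + r)/(r + r²)
E(z) = 62 + z (E(z) = z + 62 = 62 + z)
1/(Z(o) + E(g)) = 1/((-73 + 158)/(158*(1 + 158)) + (62 + 98)) = 1/((1/158)*85/159 + 160) = 1/((1/158)*(1/159)*85 + 160) = 1/(85/25122 + 160) = 1/(4019605/25122) = 25122/4019605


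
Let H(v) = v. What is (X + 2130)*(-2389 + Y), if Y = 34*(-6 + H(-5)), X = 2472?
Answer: -12715326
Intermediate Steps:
Y = -374 (Y = 34*(-6 - 5) = 34*(-11) = -374)
(X + 2130)*(-2389 + Y) = (2472 + 2130)*(-2389 - 374) = 4602*(-2763) = -12715326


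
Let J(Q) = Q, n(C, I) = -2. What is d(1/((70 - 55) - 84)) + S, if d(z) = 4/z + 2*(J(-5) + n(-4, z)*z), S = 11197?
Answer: 752863/69 ≈ 10911.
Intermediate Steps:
d(z) = -10 - 4*z + 4/z (d(z) = 4/z + 2*(-5 - 2*z) = 4/z + (-10 - 4*z) = -10 - 4*z + 4/z)
d(1/((70 - 55) - 84)) + S = (-10 - 4/((70 - 55) - 84) + 4/(1/((70 - 55) - 84))) + 11197 = (-10 - 4/(15 - 84) + 4/(1/(15 - 84))) + 11197 = (-10 - 4/(-69) + 4/(1/(-69))) + 11197 = (-10 - 4*(-1/69) + 4/(-1/69)) + 11197 = (-10 + 4/69 + 4*(-69)) + 11197 = (-10 + 4/69 - 276) + 11197 = -19730/69 + 11197 = 752863/69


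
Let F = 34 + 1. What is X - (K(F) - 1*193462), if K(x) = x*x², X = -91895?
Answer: 58692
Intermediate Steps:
F = 35
K(x) = x³
X - (K(F) - 1*193462) = -91895 - (35³ - 1*193462) = -91895 - (42875 - 193462) = -91895 - 1*(-150587) = -91895 + 150587 = 58692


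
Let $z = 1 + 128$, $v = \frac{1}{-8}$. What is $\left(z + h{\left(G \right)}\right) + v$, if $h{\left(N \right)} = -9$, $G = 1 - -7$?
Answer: $\frac{959}{8} \approx 119.88$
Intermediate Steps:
$v = - \frac{1}{8} \approx -0.125$
$G = 8$ ($G = 1 + 7 = 8$)
$z = 129$
$\left(z + h{\left(G \right)}\right) + v = \left(129 - 9\right) - \frac{1}{8} = 120 - \frac{1}{8} = \frac{959}{8}$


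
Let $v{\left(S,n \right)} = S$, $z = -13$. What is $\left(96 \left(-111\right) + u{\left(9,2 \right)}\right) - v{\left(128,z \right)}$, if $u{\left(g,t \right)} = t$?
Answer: $-10782$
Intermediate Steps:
$\left(96 \left(-111\right) + u{\left(9,2 \right)}\right) - v{\left(128,z \right)} = \left(96 \left(-111\right) + 2\right) - 128 = \left(-10656 + 2\right) - 128 = -10654 - 128 = -10782$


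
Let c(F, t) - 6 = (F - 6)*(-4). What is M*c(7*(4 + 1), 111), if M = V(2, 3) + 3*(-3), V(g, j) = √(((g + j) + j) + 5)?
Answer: 990 - 110*√13 ≈ 593.39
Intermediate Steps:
V(g, j) = √(5 + g + 2*j) (V(g, j) = √((g + 2*j) + 5) = √(5 + g + 2*j))
c(F, t) = 30 - 4*F (c(F, t) = 6 + (F - 6)*(-4) = 6 + (-6 + F)*(-4) = 6 + (24 - 4*F) = 30 - 4*F)
M = -9 + √13 (M = √(5 + 2 + 2*3) + 3*(-3) = √(5 + 2 + 6) - 9 = √13 - 9 = -9 + √13 ≈ -5.3944)
M*c(7*(4 + 1), 111) = (-9 + √13)*(30 - 28*(4 + 1)) = (-9 + √13)*(30 - 28*5) = (-9 + √13)*(30 - 4*35) = (-9 + √13)*(30 - 140) = (-9 + √13)*(-110) = 990 - 110*√13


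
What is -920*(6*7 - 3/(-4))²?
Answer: -3362715/2 ≈ -1.6814e+6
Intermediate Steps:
-920*(6*7 - 3/(-4))² = -920*(42 - 3*(-¼))² = -920*(42 + ¾)² = -920*(171/4)² = -920*29241/16 = -3362715/2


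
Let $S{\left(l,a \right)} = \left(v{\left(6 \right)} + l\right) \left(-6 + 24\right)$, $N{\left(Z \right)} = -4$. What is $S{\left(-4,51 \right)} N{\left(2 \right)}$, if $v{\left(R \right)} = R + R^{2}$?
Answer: $-2736$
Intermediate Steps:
$S{\left(l,a \right)} = 756 + 18 l$ ($S{\left(l,a \right)} = \left(6 \left(1 + 6\right) + l\right) \left(-6 + 24\right) = \left(6 \cdot 7 + l\right) 18 = \left(42 + l\right) 18 = 756 + 18 l$)
$S{\left(-4,51 \right)} N{\left(2 \right)} = \left(756 + 18 \left(-4\right)\right) \left(-4\right) = \left(756 - 72\right) \left(-4\right) = 684 \left(-4\right) = -2736$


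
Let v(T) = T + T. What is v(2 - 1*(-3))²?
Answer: 100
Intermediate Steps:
v(T) = 2*T
v(2 - 1*(-3))² = (2*(2 - 1*(-3)))² = (2*(2 + 3))² = (2*5)² = 10² = 100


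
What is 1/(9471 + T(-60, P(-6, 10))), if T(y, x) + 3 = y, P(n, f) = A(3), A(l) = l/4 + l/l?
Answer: 1/9408 ≈ 0.00010629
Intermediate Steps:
A(l) = 1 + l/4 (A(l) = l*(¼) + 1 = l/4 + 1 = 1 + l/4)
P(n, f) = 7/4 (P(n, f) = 1 + (¼)*3 = 1 + ¾ = 7/4)
T(y, x) = -3 + y
1/(9471 + T(-60, P(-6, 10))) = 1/(9471 + (-3 - 60)) = 1/(9471 - 63) = 1/9408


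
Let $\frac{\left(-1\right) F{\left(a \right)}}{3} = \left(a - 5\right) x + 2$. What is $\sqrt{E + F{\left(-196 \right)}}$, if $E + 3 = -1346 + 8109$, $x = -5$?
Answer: $\sqrt{3739} \approx 61.147$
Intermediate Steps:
$E = 6760$ ($E = -3 + \left(-1346 + 8109\right) = -3 + 6763 = 6760$)
$F{\left(a \right)} = -81 + 15 a$ ($F{\left(a \right)} = - 3 \left(\left(a - 5\right) \left(-5\right) + 2\right) = - 3 \left(\left(-5 + a\right) \left(-5\right) + 2\right) = - 3 \left(\left(25 - 5 a\right) + 2\right) = - 3 \left(27 - 5 a\right) = -81 + 15 a$)
$\sqrt{E + F{\left(-196 \right)}} = \sqrt{6760 + \left(-81 + 15 \left(-196\right)\right)} = \sqrt{6760 - 3021} = \sqrt{3739}$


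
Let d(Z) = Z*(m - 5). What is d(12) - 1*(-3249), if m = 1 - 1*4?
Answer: 3153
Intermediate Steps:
m = -3 (m = 1 - 4 = -3)
d(Z) = -8*Z (d(Z) = Z*(-3 - 5) = Z*(-8) = -8*Z)
d(12) - 1*(-3249) = -8*12 - 1*(-3249) = -96 + 3249 = 3153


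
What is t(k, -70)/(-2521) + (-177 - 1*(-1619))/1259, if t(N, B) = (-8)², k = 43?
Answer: 3554706/3173939 ≈ 1.1200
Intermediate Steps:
t(N, B) = 64
t(k, -70)/(-2521) + (-177 - 1*(-1619))/1259 = 64/(-2521) + (-177 - 1*(-1619))/1259 = 64*(-1/2521) + (-177 + 1619)*(1/1259) = -64/2521 + 1442*(1/1259) = -64/2521 + 1442/1259 = 3554706/3173939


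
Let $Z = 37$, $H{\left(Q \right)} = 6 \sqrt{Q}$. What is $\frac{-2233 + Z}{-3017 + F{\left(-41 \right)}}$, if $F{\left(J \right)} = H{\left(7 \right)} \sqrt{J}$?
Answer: $\frac{946476}{1301803} + \frac{13176 i \sqrt{287}}{9112621} \approx 0.72705 + 0.024495 i$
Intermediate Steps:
$F{\left(J \right)} = 6 \sqrt{7} \sqrt{J}$
$\frac{-2233 + Z}{-3017 + F{\left(-41 \right)}} = \frac{-2233 + 37}{-3017 + 6 \sqrt{7} \sqrt{-41}} = - \frac{2196}{-3017 + 6 \sqrt{7} i \sqrt{41}} = - \frac{2196}{-3017 + 6 i \sqrt{287}}$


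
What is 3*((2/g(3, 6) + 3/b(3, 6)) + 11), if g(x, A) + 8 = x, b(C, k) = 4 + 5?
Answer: 164/5 ≈ 32.800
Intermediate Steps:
b(C, k) = 9
g(x, A) = -8 + x
3*((2/g(3, 6) + 3/b(3, 6)) + 11) = 3*((2/(-8 + 3) + 3/9) + 11) = 3*((2/(-5) + 3*(1/9)) + 11) = 3*((2*(-1/5) + 1/3) + 11) = 3*((-2/5 + 1/3) + 11) = 3*(-1/15 + 11) = 3*(164/15) = 164/5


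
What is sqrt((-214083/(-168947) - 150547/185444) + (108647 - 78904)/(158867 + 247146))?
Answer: 3*sqrt(2375906003621629401304492955677)/6360235762352542 ≈ 0.72705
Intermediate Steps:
sqrt((-214083/(-168947) - 150547/185444) + (108647 - 78904)/(158867 + 247146)) = sqrt((-214083*(-1/168947) - 150547*1/185444) + 29743/406013) = sqrt((214083/168947 - 150547/185444) + 29743*(1/406013)) = sqrt(14265943843/31330207468 + 29743/406013) = sqrt(6724013018248683/12720471524705084) = 3*sqrt(2375906003621629401304492955677)/6360235762352542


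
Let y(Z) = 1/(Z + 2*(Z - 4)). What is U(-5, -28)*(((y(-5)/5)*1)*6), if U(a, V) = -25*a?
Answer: -150/23 ≈ -6.5217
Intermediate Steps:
y(Z) = 1/(-8 + 3*Z) (y(Z) = 1/(Z + 2*(-4 + Z)) = 1/(Z + (-8 + 2*Z)) = 1/(-8 + 3*Z))
U(-5, -28)*(((y(-5)/5)*1)*6) = (-25*(-5))*(((1/((-8 + 3*(-5))*5))*1)*6) = 125*((((⅕)/(-8 - 15))*1)*6) = 125*((((⅕)/(-23))*1)*6) = 125*((-1/23*⅕*1)*6) = 125*(-1/115*1*6) = 125*(-1/115*6) = 125*(-6/115) = -150/23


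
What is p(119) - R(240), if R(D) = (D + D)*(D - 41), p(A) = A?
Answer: -95401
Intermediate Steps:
R(D) = 2*D*(-41 + D) (R(D) = (2*D)*(-41 + D) = 2*D*(-41 + D))
p(119) - R(240) = 119 - 2*240*(-41 + 240) = 119 - 2*240*199 = 119 - 1*95520 = 119 - 95520 = -95401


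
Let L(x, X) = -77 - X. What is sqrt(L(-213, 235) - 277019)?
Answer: I*sqrt(277331) ≈ 526.62*I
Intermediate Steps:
sqrt(L(-213, 235) - 277019) = sqrt((-77 - 1*235) - 277019) = sqrt((-77 - 235) - 277019) = sqrt(-312 - 277019) = sqrt(-277331) = I*sqrt(277331)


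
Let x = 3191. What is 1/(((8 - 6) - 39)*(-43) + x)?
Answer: 1/4782 ≈ 0.00020912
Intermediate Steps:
1/(((8 - 6) - 39)*(-43) + x) = 1/(((8 - 6) - 39)*(-43) + 3191) = 1/((2 - 39)*(-43) + 3191) = 1/(-37*(-43) + 3191) = 1/(1591 + 3191) = 1/4782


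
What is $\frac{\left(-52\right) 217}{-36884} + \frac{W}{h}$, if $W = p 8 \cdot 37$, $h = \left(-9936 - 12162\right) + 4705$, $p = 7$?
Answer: $\frac{29959741}{160380853} \approx 0.1868$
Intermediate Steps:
$h = -17393$ ($h = -22098 + 4705 = -17393$)
$W = 2072$ ($W = 7 \cdot 8 \cdot 37 = 56 \cdot 37 = 2072$)
$\frac{\left(-52\right) 217}{-36884} + \frac{W}{h} = \frac{\left(-52\right) 217}{-36884} + \frac{2072}{-17393} = \left(-11284\right) \left(- \frac{1}{36884}\right) + 2072 \left(- \frac{1}{17393}\right) = \frac{2821}{9221} - \frac{2072}{17393} = \frac{29959741}{160380853}$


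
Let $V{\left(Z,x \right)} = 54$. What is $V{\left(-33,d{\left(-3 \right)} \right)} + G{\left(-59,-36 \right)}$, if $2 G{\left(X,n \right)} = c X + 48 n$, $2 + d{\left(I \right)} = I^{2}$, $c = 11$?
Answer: $- \frac{2269}{2} \approx -1134.5$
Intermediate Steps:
$d{\left(I \right)} = -2 + I^{2}$
$G{\left(X,n \right)} = 24 n + \frac{11 X}{2}$ ($G{\left(X,n \right)} = \frac{11 X + 48 n}{2} = 24 n + \frac{11 X}{2}$)
$V{\left(-33,d{\left(-3 \right)} \right)} + G{\left(-59,-36 \right)} = 54 + \left(24 \left(-36\right) + \frac{11}{2} \left(-59\right)\right) = 54 - \frac{2377}{2} = - \frac{2269}{2}$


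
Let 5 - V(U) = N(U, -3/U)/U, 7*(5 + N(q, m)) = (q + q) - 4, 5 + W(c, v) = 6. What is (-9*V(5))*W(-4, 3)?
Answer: -1836/35 ≈ -52.457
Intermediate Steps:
W(c, v) = 1 (W(c, v) = -5 + 6 = 1)
N(q, m) = -39/7 + 2*q/7 (N(q, m) = -5 + ((q + q) - 4)/7 = -5 + (2*q - 4)/7 = -5 + (-4 + 2*q)/7 = -5 + (-4/7 + 2*q/7) = -39/7 + 2*q/7)
V(U) = 5 - (-39/7 + 2*U/7)/U
(-9*V(5))*W(-4, 3) = -27*(13 + 11*5)/(7*5)*1 = -27*(13 + 55)/(7*5)*1 = -27*68/(7*5)*1 = -9*204/35*1 = -1836/35*1 = -1836/35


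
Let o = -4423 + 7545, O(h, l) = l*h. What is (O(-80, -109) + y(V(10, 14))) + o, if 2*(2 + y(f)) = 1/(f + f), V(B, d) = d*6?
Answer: 3978241/336 ≈ 11840.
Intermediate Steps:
V(B, d) = 6*d
O(h, l) = h*l
y(f) = -2 + 1/(4*f) (y(f) = -2 + 1/(2*(f + f)) = -2 + 1/(2*((2*f))) = -2 + (1/(2*f))/2 = -2 + 1/(4*f))
o = 3122
(O(-80, -109) + y(V(10, 14))) + o = (-80*(-109) + (-2 + 1/(4*((6*14))))) + 3122 = (8720 + (-2 + (¼)/84)) + 3122 = (8720 + (-2 + (¼)*(1/84))) + 3122 = (8720 + (-2 + 1/336)) + 3122 = (8720 - 671/336) + 3122 = 2929249/336 + 3122 = 3978241/336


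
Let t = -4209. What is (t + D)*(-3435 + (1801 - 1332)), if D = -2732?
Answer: 20587006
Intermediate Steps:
(t + D)*(-3435 + (1801 - 1332)) = (-4209 - 2732)*(-3435 + (1801 - 1332)) = -6941*(-3435 + 469) = -6941*(-2966) = 20587006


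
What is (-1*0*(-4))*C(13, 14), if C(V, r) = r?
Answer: 0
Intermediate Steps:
(-1*0*(-4))*C(13, 14) = (-1*0*(-4))*14 = (0*(-4))*14 = 0*14 = 0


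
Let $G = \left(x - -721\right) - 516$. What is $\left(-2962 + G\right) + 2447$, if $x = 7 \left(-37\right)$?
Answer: $-569$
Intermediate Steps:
$x = -259$
$G = -54$ ($G = \left(-259 - -721\right) - 516 = \left(-259 + 721\right) - 516 = 462 - 516 = -54$)
$\left(-2962 + G\right) + 2447 = \left(-2962 - 54\right) + 2447 = -3016 + 2447 = -569$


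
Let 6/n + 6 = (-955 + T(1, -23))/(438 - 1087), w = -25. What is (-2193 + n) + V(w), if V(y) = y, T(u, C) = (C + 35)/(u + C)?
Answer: -71735248/32323 ≈ -2219.3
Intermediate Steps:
T(u, C) = (35 + C)/(C + u)
n = -42834/32323 (n = 6/(-6 + (-955 + (35 - 23)/(-23 + 1))/(438 - 1087)) = 6/(-6 + (-955 + 12/(-22))/(-649)) = 6/(-6 + (-955 - 1/22*12)*(-1/649)) = 6/(-6 + (-955 - 6/11)*(-1/649)) = 6/(-6 - 10511/11*(-1/649)) = 6/(-6 + 10511/7139) = 6/(-32323/7139) = 6*(-7139/32323) = -42834/32323 ≈ -1.3252)
(-2193 + n) + V(w) = (-2193 - 42834/32323) - 25 = -70927173/32323 - 25 = -71735248/32323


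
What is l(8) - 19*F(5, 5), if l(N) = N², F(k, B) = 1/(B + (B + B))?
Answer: 941/15 ≈ 62.733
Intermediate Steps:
F(k, B) = 1/(3*B) (F(k, B) = 1/(B + 2*B) = 1/(3*B))
l(8) - 19*F(5, 5) = 8² - 19/(3*5) = 64 - 19/(3*5) = 64 - 19*1/15 = 64 - 19/15 = 941/15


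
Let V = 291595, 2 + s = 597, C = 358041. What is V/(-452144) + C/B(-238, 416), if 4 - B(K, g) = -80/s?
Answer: 1605358436153/18537904 ≈ 86599.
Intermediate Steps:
s = 595 (s = -2 + 597 = 595)
B(K, g) = 492/119 (B(K, g) = 4 - (-80)/595 = 4 - 1*(-16/119) = 4 + 16/119 = 492/119)
V/(-452144) + C/B(-238, 416) = 291595/(-452144) + 358041/(492/119) = 291595*(-1/452144) + 358041*(119/492) = -291595/452144 + 14202293/164 = 1605358436153/18537904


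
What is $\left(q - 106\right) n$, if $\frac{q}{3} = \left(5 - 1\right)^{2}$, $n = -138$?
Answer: $8004$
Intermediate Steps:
$q = 48$ ($q = 3 \left(5 - 1\right)^{2} = 3 \cdot 4^{2} = 3 \cdot 16 = 48$)
$\left(q - 106\right) n = \left(48 - 106\right) \left(-138\right) = \left(-58\right) \left(-138\right) = 8004$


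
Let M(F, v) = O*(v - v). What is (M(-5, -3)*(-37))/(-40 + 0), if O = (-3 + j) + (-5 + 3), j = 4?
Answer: 0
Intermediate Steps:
O = -1 (O = (-3 + 4) + (-5 + 3) = 1 - 2 = -1)
M(F, v) = 0 (M(F, v) = -(v - v) = -1*0 = 0)
(M(-5, -3)*(-37))/(-40 + 0) = (0*(-37))/(-40 + 0) = 0/(-40) = 0*(-1/40) = 0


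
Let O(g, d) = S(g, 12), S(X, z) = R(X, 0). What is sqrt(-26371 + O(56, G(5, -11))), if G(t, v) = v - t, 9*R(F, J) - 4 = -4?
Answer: I*sqrt(26371) ≈ 162.39*I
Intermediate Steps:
R(F, J) = 0 (R(F, J) = 4/9 + (1/9)*(-4) = 4/9 - 4/9 = 0)
S(X, z) = 0
O(g, d) = 0
sqrt(-26371 + O(56, G(5, -11))) = sqrt(-26371 + 0) = sqrt(-26371) = I*sqrt(26371)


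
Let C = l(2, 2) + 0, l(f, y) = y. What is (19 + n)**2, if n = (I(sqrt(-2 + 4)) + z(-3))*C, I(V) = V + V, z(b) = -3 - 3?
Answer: 81 + 56*sqrt(2) ≈ 160.20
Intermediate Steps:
z(b) = -6
I(V) = 2*V
C = 2 (C = 2 + 0 = 2)
n = -12 + 4*sqrt(2) (n = (2*sqrt(-2 + 4) - 6)*2 = (2*sqrt(2) - 6)*2 = (-6 + 2*sqrt(2))*2 = -12 + 4*sqrt(2) ≈ -6.3431)
(19 + n)**2 = (19 + (-12 + 4*sqrt(2)))**2 = (7 + 4*sqrt(2))**2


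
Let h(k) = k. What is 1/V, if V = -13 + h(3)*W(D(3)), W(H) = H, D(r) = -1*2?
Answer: -1/19 ≈ -0.052632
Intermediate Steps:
D(r) = -2
V = -19 (V = -13 + 3*(-2) = -13 - 6 = -19)
1/V = 1/(-19) = -1/19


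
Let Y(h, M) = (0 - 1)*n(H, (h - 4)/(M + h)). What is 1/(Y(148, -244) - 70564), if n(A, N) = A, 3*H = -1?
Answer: -3/211691 ≈ -1.4172e-5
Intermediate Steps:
H = -⅓ (H = (⅓)*(-1) = -⅓ ≈ -0.33333)
Y(h, M) = ⅓ (Y(h, M) = (0 - 1)*(-⅓) = -1*(-⅓) = ⅓)
1/(Y(148, -244) - 70564) = 1/(⅓ - 70564) = 1/(-211691/3) = -3/211691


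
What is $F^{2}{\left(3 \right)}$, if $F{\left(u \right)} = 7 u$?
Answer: $441$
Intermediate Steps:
$F^{2}{\left(3 \right)} = \left(7 \cdot 3\right)^{2} = 21^{2} = 441$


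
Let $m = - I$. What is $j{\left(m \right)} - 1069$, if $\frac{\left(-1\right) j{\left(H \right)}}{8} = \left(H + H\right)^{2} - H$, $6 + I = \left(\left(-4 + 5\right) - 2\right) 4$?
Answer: $-4189$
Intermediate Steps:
$I = -10$ ($I = -6 + \left(\left(-4 + 5\right) - 2\right) 4 = -6 + \left(1 - 2\right) 4 = -6 - 4 = -10$)
$m = 10$ ($m = \left(-1\right) \left(-10\right) = 10$)
$j{\left(H \right)} = - 32 H^{2} + 8 H$ ($j{\left(H \right)} = - 8 \left(\left(H + H\right)^{2} - H\right) = - 8 \left(\left(2 H\right)^{2} - H\right) = - 8 \left(4 H^{2} - H\right) = - 8 \left(- H + 4 H^{2}\right) = - 32 H^{2} + 8 H$)
$j{\left(m \right)} - 1069 = 8 \cdot 10 \left(1 - 40\right) - 1069 = 8 \cdot 10 \left(-39\right) - 1069 = -3120 - 1069 = -4189$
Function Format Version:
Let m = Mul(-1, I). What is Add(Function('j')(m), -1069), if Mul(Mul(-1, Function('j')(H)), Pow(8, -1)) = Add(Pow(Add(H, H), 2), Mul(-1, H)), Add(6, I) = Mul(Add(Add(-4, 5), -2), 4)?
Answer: -4189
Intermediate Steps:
I = -10 (I = Add(-6, Mul(Add(Add(-4, 5), -2), 4)) = Add(-6, Mul(Add(1, -2), 4)) = Add(-6, Mul(-1, 4)) = Add(-6, -4) = -10)
m = 10 (m = Mul(-1, -10) = 10)
Function('j')(H) = Add(Mul(-32, Pow(H, 2)), Mul(8, H)) (Function('j')(H) = Mul(-8, Add(Pow(Add(H, H), 2), Mul(-1, H))) = Mul(-8, Add(Pow(Mul(2, H), 2), Mul(-1, H))) = Mul(-8, Add(Mul(4, Pow(H, 2)), Mul(-1, H))) = Mul(-8, Add(Mul(-1, H), Mul(4, Pow(H, 2)))) = Add(Mul(-32, Pow(H, 2)), Mul(8, H)))
Add(Function('j')(m), -1069) = Add(Mul(8, 10, Add(1, Mul(-4, 10))), -1069) = Add(Mul(8, 10, Add(1, -40)), -1069) = Add(Mul(8, 10, -39), -1069) = Add(-3120, -1069) = -4189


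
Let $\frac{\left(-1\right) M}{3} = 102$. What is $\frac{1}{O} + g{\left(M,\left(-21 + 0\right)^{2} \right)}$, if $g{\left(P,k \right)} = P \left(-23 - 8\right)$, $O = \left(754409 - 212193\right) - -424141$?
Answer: $\frac{9166862503}{966357} \approx 9486.0$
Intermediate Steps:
$M = -306$ ($M = \left(-3\right) 102 = -306$)
$O = 966357$ ($O = 542216 + 424141 = 966357$)
$g{\left(P,k \right)} = - 31 P$ ($g{\left(P,k \right)} = P \left(-31\right) = - 31 P$)
$\frac{1}{O} + g{\left(M,\left(-21 + 0\right)^{2} \right)} = \frac{1}{966357} - -9486 = \frac{1}{966357} + 9486 = \frac{9166862503}{966357}$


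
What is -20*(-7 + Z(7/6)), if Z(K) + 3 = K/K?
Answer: 180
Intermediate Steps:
Z(K) = -2 (Z(K) = -3 + K/K = -3 + 1 = -2)
-20*(-7 + Z(7/6)) = -20*(-7 - 2) = -20*(-9) = 180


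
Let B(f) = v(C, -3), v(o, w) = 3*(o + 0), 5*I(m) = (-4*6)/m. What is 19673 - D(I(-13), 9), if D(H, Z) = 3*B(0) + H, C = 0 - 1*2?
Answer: 1279891/65 ≈ 19691.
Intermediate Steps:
C = -2 (C = 0 - 2 = -2)
I(m) = -24/(5*m) (I(m) = ((-4*6)/m)/5 = (-24/m)/5 = -24/(5*m))
v(o, w) = 3*o
B(f) = -6 (B(f) = 3*(-2) = -6)
D(H, Z) = -18 + H (D(H, Z) = 3*(-6) + H = -18 + H)
19673 - D(I(-13), 9) = 19673 - (-18 - 24/5/(-13)) = 19673 - (-18 - 24/5*(-1/13)) = 19673 - (-18 + 24/65) = 19673 - 1*(-1146/65) = 19673 + 1146/65 = 1279891/65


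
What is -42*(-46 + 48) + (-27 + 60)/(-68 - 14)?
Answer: -6921/82 ≈ -84.402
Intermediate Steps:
-42*(-46 + 48) + (-27 + 60)/(-68 - 14) = -42*2 + 33/(-82) = -84 + 33*(-1/82) = -84 - 33/82 = -6921/82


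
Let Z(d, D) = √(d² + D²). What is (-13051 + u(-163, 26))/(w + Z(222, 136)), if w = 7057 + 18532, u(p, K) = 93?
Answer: -30143842/59520831 + 2356*√16945/59520831 ≈ -0.50129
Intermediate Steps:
Z(d, D) = √(D² + d²)
w = 25589
(-13051 + u(-163, 26))/(w + Z(222, 136)) = (-13051 + 93)/(25589 + √(136² + 222²)) = -12958/(25589 + √(18496 + 49284)) = -12958/(25589 + √67780) = -12958/(25589 + 2*√16945)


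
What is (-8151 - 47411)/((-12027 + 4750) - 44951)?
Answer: 27781/26114 ≈ 1.0638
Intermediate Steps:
(-8151 - 47411)/((-12027 + 4750) - 44951) = -55562/(-7277 - 44951) = -55562/(-52228) = -55562*(-1/52228) = 27781/26114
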